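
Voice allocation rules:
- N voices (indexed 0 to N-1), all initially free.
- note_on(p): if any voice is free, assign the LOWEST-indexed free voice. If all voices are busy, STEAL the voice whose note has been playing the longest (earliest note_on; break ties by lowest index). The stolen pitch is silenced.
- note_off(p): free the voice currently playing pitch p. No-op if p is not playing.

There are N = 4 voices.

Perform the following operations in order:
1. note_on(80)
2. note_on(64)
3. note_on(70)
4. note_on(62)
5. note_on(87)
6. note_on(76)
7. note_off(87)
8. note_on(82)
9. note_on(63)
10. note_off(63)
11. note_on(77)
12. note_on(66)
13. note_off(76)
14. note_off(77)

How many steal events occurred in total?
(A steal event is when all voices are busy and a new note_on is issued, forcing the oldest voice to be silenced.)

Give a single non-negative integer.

Op 1: note_on(80): voice 0 is free -> assigned | voices=[80 - - -]
Op 2: note_on(64): voice 1 is free -> assigned | voices=[80 64 - -]
Op 3: note_on(70): voice 2 is free -> assigned | voices=[80 64 70 -]
Op 4: note_on(62): voice 3 is free -> assigned | voices=[80 64 70 62]
Op 5: note_on(87): all voices busy, STEAL voice 0 (pitch 80, oldest) -> assign | voices=[87 64 70 62]
Op 6: note_on(76): all voices busy, STEAL voice 1 (pitch 64, oldest) -> assign | voices=[87 76 70 62]
Op 7: note_off(87): free voice 0 | voices=[- 76 70 62]
Op 8: note_on(82): voice 0 is free -> assigned | voices=[82 76 70 62]
Op 9: note_on(63): all voices busy, STEAL voice 2 (pitch 70, oldest) -> assign | voices=[82 76 63 62]
Op 10: note_off(63): free voice 2 | voices=[82 76 - 62]
Op 11: note_on(77): voice 2 is free -> assigned | voices=[82 76 77 62]
Op 12: note_on(66): all voices busy, STEAL voice 3 (pitch 62, oldest) -> assign | voices=[82 76 77 66]
Op 13: note_off(76): free voice 1 | voices=[82 - 77 66]
Op 14: note_off(77): free voice 2 | voices=[82 - - 66]

Answer: 4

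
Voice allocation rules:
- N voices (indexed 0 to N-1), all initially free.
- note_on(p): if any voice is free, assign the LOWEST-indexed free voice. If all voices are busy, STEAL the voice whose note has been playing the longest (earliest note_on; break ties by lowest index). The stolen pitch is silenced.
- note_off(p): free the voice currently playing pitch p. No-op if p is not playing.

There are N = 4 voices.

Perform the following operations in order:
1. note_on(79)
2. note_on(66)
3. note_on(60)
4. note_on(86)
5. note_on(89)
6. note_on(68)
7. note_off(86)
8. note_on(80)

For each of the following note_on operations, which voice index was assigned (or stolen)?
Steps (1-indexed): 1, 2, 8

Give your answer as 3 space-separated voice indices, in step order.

Op 1: note_on(79): voice 0 is free -> assigned | voices=[79 - - -]
Op 2: note_on(66): voice 1 is free -> assigned | voices=[79 66 - -]
Op 3: note_on(60): voice 2 is free -> assigned | voices=[79 66 60 -]
Op 4: note_on(86): voice 3 is free -> assigned | voices=[79 66 60 86]
Op 5: note_on(89): all voices busy, STEAL voice 0 (pitch 79, oldest) -> assign | voices=[89 66 60 86]
Op 6: note_on(68): all voices busy, STEAL voice 1 (pitch 66, oldest) -> assign | voices=[89 68 60 86]
Op 7: note_off(86): free voice 3 | voices=[89 68 60 -]
Op 8: note_on(80): voice 3 is free -> assigned | voices=[89 68 60 80]

Answer: 0 1 3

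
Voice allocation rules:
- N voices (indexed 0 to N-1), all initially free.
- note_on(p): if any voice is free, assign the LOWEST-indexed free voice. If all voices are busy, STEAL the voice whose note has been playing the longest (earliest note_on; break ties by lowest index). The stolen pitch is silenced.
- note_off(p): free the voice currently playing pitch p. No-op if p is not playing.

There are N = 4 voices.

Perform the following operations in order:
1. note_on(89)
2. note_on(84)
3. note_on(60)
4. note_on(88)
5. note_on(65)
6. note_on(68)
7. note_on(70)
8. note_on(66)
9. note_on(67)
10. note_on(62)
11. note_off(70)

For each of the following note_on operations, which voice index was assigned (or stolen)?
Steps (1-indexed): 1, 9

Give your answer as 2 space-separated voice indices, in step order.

Op 1: note_on(89): voice 0 is free -> assigned | voices=[89 - - -]
Op 2: note_on(84): voice 1 is free -> assigned | voices=[89 84 - -]
Op 3: note_on(60): voice 2 is free -> assigned | voices=[89 84 60 -]
Op 4: note_on(88): voice 3 is free -> assigned | voices=[89 84 60 88]
Op 5: note_on(65): all voices busy, STEAL voice 0 (pitch 89, oldest) -> assign | voices=[65 84 60 88]
Op 6: note_on(68): all voices busy, STEAL voice 1 (pitch 84, oldest) -> assign | voices=[65 68 60 88]
Op 7: note_on(70): all voices busy, STEAL voice 2 (pitch 60, oldest) -> assign | voices=[65 68 70 88]
Op 8: note_on(66): all voices busy, STEAL voice 3 (pitch 88, oldest) -> assign | voices=[65 68 70 66]
Op 9: note_on(67): all voices busy, STEAL voice 0 (pitch 65, oldest) -> assign | voices=[67 68 70 66]
Op 10: note_on(62): all voices busy, STEAL voice 1 (pitch 68, oldest) -> assign | voices=[67 62 70 66]
Op 11: note_off(70): free voice 2 | voices=[67 62 - 66]

Answer: 0 0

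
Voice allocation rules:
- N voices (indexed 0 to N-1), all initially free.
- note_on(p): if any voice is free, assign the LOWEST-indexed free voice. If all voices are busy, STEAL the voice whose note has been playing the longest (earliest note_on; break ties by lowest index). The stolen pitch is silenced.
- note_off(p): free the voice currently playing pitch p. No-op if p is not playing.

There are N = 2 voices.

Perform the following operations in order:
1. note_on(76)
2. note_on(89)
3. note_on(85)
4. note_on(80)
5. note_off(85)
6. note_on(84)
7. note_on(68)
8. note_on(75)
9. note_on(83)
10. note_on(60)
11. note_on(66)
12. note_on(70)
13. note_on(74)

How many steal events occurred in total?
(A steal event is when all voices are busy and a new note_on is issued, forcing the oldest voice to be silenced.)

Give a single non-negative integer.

Answer: 9

Derivation:
Op 1: note_on(76): voice 0 is free -> assigned | voices=[76 -]
Op 2: note_on(89): voice 1 is free -> assigned | voices=[76 89]
Op 3: note_on(85): all voices busy, STEAL voice 0 (pitch 76, oldest) -> assign | voices=[85 89]
Op 4: note_on(80): all voices busy, STEAL voice 1 (pitch 89, oldest) -> assign | voices=[85 80]
Op 5: note_off(85): free voice 0 | voices=[- 80]
Op 6: note_on(84): voice 0 is free -> assigned | voices=[84 80]
Op 7: note_on(68): all voices busy, STEAL voice 1 (pitch 80, oldest) -> assign | voices=[84 68]
Op 8: note_on(75): all voices busy, STEAL voice 0 (pitch 84, oldest) -> assign | voices=[75 68]
Op 9: note_on(83): all voices busy, STEAL voice 1 (pitch 68, oldest) -> assign | voices=[75 83]
Op 10: note_on(60): all voices busy, STEAL voice 0 (pitch 75, oldest) -> assign | voices=[60 83]
Op 11: note_on(66): all voices busy, STEAL voice 1 (pitch 83, oldest) -> assign | voices=[60 66]
Op 12: note_on(70): all voices busy, STEAL voice 0 (pitch 60, oldest) -> assign | voices=[70 66]
Op 13: note_on(74): all voices busy, STEAL voice 1 (pitch 66, oldest) -> assign | voices=[70 74]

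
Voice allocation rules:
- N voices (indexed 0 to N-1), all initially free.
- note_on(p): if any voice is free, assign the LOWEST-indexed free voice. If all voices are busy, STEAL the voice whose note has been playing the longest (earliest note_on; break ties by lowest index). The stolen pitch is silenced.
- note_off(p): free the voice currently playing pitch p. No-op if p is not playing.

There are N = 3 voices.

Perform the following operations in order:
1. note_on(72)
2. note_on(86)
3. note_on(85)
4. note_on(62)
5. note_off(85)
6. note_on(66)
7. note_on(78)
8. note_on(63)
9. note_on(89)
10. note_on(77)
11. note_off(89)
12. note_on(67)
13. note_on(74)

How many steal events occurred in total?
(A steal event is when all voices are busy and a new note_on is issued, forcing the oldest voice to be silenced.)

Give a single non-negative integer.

Op 1: note_on(72): voice 0 is free -> assigned | voices=[72 - -]
Op 2: note_on(86): voice 1 is free -> assigned | voices=[72 86 -]
Op 3: note_on(85): voice 2 is free -> assigned | voices=[72 86 85]
Op 4: note_on(62): all voices busy, STEAL voice 0 (pitch 72, oldest) -> assign | voices=[62 86 85]
Op 5: note_off(85): free voice 2 | voices=[62 86 -]
Op 6: note_on(66): voice 2 is free -> assigned | voices=[62 86 66]
Op 7: note_on(78): all voices busy, STEAL voice 1 (pitch 86, oldest) -> assign | voices=[62 78 66]
Op 8: note_on(63): all voices busy, STEAL voice 0 (pitch 62, oldest) -> assign | voices=[63 78 66]
Op 9: note_on(89): all voices busy, STEAL voice 2 (pitch 66, oldest) -> assign | voices=[63 78 89]
Op 10: note_on(77): all voices busy, STEAL voice 1 (pitch 78, oldest) -> assign | voices=[63 77 89]
Op 11: note_off(89): free voice 2 | voices=[63 77 -]
Op 12: note_on(67): voice 2 is free -> assigned | voices=[63 77 67]
Op 13: note_on(74): all voices busy, STEAL voice 0 (pitch 63, oldest) -> assign | voices=[74 77 67]

Answer: 6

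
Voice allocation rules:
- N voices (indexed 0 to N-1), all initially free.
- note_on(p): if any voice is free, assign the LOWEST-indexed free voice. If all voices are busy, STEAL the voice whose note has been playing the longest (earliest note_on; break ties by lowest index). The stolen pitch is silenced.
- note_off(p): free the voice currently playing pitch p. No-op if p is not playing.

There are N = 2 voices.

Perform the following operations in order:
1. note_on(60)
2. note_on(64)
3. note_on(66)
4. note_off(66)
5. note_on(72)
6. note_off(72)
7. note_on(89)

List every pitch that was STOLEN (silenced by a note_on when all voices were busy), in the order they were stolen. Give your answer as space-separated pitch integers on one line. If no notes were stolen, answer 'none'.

Op 1: note_on(60): voice 0 is free -> assigned | voices=[60 -]
Op 2: note_on(64): voice 1 is free -> assigned | voices=[60 64]
Op 3: note_on(66): all voices busy, STEAL voice 0 (pitch 60, oldest) -> assign | voices=[66 64]
Op 4: note_off(66): free voice 0 | voices=[- 64]
Op 5: note_on(72): voice 0 is free -> assigned | voices=[72 64]
Op 6: note_off(72): free voice 0 | voices=[- 64]
Op 7: note_on(89): voice 0 is free -> assigned | voices=[89 64]

Answer: 60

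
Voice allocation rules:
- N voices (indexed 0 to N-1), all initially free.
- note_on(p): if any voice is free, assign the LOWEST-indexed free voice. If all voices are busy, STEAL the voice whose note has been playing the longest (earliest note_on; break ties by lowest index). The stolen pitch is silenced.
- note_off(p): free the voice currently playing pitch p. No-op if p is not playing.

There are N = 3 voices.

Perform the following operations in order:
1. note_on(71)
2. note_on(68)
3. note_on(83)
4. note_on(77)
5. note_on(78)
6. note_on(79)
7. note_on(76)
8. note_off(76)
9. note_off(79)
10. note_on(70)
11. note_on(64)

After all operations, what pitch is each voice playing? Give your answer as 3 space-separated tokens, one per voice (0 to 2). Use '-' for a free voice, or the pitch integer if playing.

Op 1: note_on(71): voice 0 is free -> assigned | voices=[71 - -]
Op 2: note_on(68): voice 1 is free -> assigned | voices=[71 68 -]
Op 3: note_on(83): voice 2 is free -> assigned | voices=[71 68 83]
Op 4: note_on(77): all voices busy, STEAL voice 0 (pitch 71, oldest) -> assign | voices=[77 68 83]
Op 5: note_on(78): all voices busy, STEAL voice 1 (pitch 68, oldest) -> assign | voices=[77 78 83]
Op 6: note_on(79): all voices busy, STEAL voice 2 (pitch 83, oldest) -> assign | voices=[77 78 79]
Op 7: note_on(76): all voices busy, STEAL voice 0 (pitch 77, oldest) -> assign | voices=[76 78 79]
Op 8: note_off(76): free voice 0 | voices=[- 78 79]
Op 9: note_off(79): free voice 2 | voices=[- 78 -]
Op 10: note_on(70): voice 0 is free -> assigned | voices=[70 78 -]
Op 11: note_on(64): voice 2 is free -> assigned | voices=[70 78 64]

Answer: 70 78 64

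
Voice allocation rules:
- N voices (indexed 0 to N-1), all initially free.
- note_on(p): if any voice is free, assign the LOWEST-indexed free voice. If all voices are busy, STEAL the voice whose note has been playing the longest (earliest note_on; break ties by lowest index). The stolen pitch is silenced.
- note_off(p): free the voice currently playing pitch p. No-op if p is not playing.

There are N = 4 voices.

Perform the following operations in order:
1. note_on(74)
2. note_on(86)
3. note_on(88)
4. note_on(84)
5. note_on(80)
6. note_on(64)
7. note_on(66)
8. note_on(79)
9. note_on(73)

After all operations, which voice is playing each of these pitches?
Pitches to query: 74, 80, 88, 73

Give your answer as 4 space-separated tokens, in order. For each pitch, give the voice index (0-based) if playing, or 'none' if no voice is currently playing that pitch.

Answer: none none none 0

Derivation:
Op 1: note_on(74): voice 0 is free -> assigned | voices=[74 - - -]
Op 2: note_on(86): voice 1 is free -> assigned | voices=[74 86 - -]
Op 3: note_on(88): voice 2 is free -> assigned | voices=[74 86 88 -]
Op 4: note_on(84): voice 3 is free -> assigned | voices=[74 86 88 84]
Op 5: note_on(80): all voices busy, STEAL voice 0 (pitch 74, oldest) -> assign | voices=[80 86 88 84]
Op 6: note_on(64): all voices busy, STEAL voice 1 (pitch 86, oldest) -> assign | voices=[80 64 88 84]
Op 7: note_on(66): all voices busy, STEAL voice 2 (pitch 88, oldest) -> assign | voices=[80 64 66 84]
Op 8: note_on(79): all voices busy, STEAL voice 3 (pitch 84, oldest) -> assign | voices=[80 64 66 79]
Op 9: note_on(73): all voices busy, STEAL voice 0 (pitch 80, oldest) -> assign | voices=[73 64 66 79]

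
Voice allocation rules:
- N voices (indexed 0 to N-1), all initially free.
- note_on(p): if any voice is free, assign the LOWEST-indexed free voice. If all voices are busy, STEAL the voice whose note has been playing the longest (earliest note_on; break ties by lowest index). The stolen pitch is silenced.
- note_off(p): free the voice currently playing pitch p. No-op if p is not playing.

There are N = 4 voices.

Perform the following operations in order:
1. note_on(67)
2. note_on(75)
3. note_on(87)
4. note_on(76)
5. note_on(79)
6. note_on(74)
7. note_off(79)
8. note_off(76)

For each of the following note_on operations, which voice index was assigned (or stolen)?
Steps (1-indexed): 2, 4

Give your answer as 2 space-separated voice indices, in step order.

Answer: 1 3

Derivation:
Op 1: note_on(67): voice 0 is free -> assigned | voices=[67 - - -]
Op 2: note_on(75): voice 1 is free -> assigned | voices=[67 75 - -]
Op 3: note_on(87): voice 2 is free -> assigned | voices=[67 75 87 -]
Op 4: note_on(76): voice 3 is free -> assigned | voices=[67 75 87 76]
Op 5: note_on(79): all voices busy, STEAL voice 0 (pitch 67, oldest) -> assign | voices=[79 75 87 76]
Op 6: note_on(74): all voices busy, STEAL voice 1 (pitch 75, oldest) -> assign | voices=[79 74 87 76]
Op 7: note_off(79): free voice 0 | voices=[- 74 87 76]
Op 8: note_off(76): free voice 3 | voices=[- 74 87 -]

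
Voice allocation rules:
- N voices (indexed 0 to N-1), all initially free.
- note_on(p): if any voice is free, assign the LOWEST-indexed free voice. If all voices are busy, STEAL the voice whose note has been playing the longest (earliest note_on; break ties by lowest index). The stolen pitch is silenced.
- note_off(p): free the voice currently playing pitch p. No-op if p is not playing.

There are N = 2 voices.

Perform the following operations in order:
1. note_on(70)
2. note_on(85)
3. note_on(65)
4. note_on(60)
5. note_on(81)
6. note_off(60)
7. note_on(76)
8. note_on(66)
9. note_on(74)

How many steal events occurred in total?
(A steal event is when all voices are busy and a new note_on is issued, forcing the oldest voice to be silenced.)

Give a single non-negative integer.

Answer: 5

Derivation:
Op 1: note_on(70): voice 0 is free -> assigned | voices=[70 -]
Op 2: note_on(85): voice 1 is free -> assigned | voices=[70 85]
Op 3: note_on(65): all voices busy, STEAL voice 0 (pitch 70, oldest) -> assign | voices=[65 85]
Op 4: note_on(60): all voices busy, STEAL voice 1 (pitch 85, oldest) -> assign | voices=[65 60]
Op 5: note_on(81): all voices busy, STEAL voice 0 (pitch 65, oldest) -> assign | voices=[81 60]
Op 6: note_off(60): free voice 1 | voices=[81 -]
Op 7: note_on(76): voice 1 is free -> assigned | voices=[81 76]
Op 8: note_on(66): all voices busy, STEAL voice 0 (pitch 81, oldest) -> assign | voices=[66 76]
Op 9: note_on(74): all voices busy, STEAL voice 1 (pitch 76, oldest) -> assign | voices=[66 74]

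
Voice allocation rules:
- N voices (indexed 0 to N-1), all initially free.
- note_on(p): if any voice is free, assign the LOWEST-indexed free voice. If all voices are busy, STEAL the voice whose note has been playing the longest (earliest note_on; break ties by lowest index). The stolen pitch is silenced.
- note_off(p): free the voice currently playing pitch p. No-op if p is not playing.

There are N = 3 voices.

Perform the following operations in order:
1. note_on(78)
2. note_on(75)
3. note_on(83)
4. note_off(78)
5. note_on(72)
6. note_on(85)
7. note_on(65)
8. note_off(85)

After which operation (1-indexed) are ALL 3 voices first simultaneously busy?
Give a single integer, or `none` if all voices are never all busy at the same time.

Op 1: note_on(78): voice 0 is free -> assigned | voices=[78 - -]
Op 2: note_on(75): voice 1 is free -> assigned | voices=[78 75 -]
Op 3: note_on(83): voice 2 is free -> assigned | voices=[78 75 83]
Op 4: note_off(78): free voice 0 | voices=[- 75 83]
Op 5: note_on(72): voice 0 is free -> assigned | voices=[72 75 83]
Op 6: note_on(85): all voices busy, STEAL voice 1 (pitch 75, oldest) -> assign | voices=[72 85 83]
Op 7: note_on(65): all voices busy, STEAL voice 2 (pitch 83, oldest) -> assign | voices=[72 85 65]
Op 8: note_off(85): free voice 1 | voices=[72 - 65]

Answer: 3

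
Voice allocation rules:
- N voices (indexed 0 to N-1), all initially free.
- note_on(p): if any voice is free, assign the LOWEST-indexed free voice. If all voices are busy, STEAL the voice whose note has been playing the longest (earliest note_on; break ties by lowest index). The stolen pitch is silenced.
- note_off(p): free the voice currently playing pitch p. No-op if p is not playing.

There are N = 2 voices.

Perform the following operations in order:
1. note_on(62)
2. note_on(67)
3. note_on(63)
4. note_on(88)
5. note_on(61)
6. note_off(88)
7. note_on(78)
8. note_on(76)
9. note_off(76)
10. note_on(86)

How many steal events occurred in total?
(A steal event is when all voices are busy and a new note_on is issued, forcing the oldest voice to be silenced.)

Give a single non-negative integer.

Answer: 4

Derivation:
Op 1: note_on(62): voice 0 is free -> assigned | voices=[62 -]
Op 2: note_on(67): voice 1 is free -> assigned | voices=[62 67]
Op 3: note_on(63): all voices busy, STEAL voice 0 (pitch 62, oldest) -> assign | voices=[63 67]
Op 4: note_on(88): all voices busy, STEAL voice 1 (pitch 67, oldest) -> assign | voices=[63 88]
Op 5: note_on(61): all voices busy, STEAL voice 0 (pitch 63, oldest) -> assign | voices=[61 88]
Op 6: note_off(88): free voice 1 | voices=[61 -]
Op 7: note_on(78): voice 1 is free -> assigned | voices=[61 78]
Op 8: note_on(76): all voices busy, STEAL voice 0 (pitch 61, oldest) -> assign | voices=[76 78]
Op 9: note_off(76): free voice 0 | voices=[- 78]
Op 10: note_on(86): voice 0 is free -> assigned | voices=[86 78]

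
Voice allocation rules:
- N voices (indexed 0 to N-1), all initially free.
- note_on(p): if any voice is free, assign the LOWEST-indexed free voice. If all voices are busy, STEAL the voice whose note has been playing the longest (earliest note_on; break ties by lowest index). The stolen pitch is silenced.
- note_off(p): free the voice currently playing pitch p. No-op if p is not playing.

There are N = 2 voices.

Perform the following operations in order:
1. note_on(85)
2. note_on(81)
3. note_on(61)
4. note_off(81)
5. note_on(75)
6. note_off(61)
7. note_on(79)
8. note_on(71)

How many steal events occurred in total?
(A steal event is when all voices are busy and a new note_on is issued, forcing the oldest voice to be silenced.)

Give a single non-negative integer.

Answer: 2

Derivation:
Op 1: note_on(85): voice 0 is free -> assigned | voices=[85 -]
Op 2: note_on(81): voice 1 is free -> assigned | voices=[85 81]
Op 3: note_on(61): all voices busy, STEAL voice 0 (pitch 85, oldest) -> assign | voices=[61 81]
Op 4: note_off(81): free voice 1 | voices=[61 -]
Op 5: note_on(75): voice 1 is free -> assigned | voices=[61 75]
Op 6: note_off(61): free voice 0 | voices=[- 75]
Op 7: note_on(79): voice 0 is free -> assigned | voices=[79 75]
Op 8: note_on(71): all voices busy, STEAL voice 1 (pitch 75, oldest) -> assign | voices=[79 71]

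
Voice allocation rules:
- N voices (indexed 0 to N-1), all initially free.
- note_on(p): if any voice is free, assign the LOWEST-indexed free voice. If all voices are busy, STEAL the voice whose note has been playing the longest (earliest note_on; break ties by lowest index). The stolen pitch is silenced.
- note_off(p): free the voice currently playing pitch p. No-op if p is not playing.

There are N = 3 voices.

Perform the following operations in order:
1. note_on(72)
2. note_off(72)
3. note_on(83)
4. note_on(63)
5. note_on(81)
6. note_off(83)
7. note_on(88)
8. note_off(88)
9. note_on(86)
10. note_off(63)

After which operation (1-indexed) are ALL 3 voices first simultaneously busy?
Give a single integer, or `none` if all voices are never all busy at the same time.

Answer: 5

Derivation:
Op 1: note_on(72): voice 0 is free -> assigned | voices=[72 - -]
Op 2: note_off(72): free voice 0 | voices=[- - -]
Op 3: note_on(83): voice 0 is free -> assigned | voices=[83 - -]
Op 4: note_on(63): voice 1 is free -> assigned | voices=[83 63 -]
Op 5: note_on(81): voice 2 is free -> assigned | voices=[83 63 81]
Op 6: note_off(83): free voice 0 | voices=[- 63 81]
Op 7: note_on(88): voice 0 is free -> assigned | voices=[88 63 81]
Op 8: note_off(88): free voice 0 | voices=[- 63 81]
Op 9: note_on(86): voice 0 is free -> assigned | voices=[86 63 81]
Op 10: note_off(63): free voice 1 | voices=[86 - 81]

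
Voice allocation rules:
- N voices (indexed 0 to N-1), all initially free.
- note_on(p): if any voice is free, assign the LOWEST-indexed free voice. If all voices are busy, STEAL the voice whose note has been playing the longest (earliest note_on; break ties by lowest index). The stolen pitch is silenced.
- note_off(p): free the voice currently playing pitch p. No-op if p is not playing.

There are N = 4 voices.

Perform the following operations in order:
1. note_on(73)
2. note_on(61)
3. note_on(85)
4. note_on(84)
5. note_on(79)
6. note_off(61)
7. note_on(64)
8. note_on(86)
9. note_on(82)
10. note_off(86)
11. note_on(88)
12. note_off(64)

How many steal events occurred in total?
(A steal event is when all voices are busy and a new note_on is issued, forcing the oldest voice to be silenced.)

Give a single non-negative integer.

Op 1: note_on(73): voice 0 is free -> assigned | voices=[73 - - -]
Op 2: note_on(61): voice 1 is free -> assigned | voices=[73 61 - -]
Op 3: note_on(85): voice 2 is free -> assigned | voices=[73 61 85 -]
Op 4: note_on(84): voice 3 is free -> assigned | voices=[73 61 85 84]
Op 5: note_on(79): all voices busy, STEAL voice 0 (pitch 73, oldest) -> assign | voices=[79 61 85 84]
Op 6: note_off(61): free voice 1 | voices=[79 - 85 84]
Op 7: note_on(64): voice 1 is free -> assigned | voices=[79 64 85 84]
Op 8: note_on(86): all voices busy, STEAL voice 2 (pitch 85, oldest) -> assign | voices=[79 64 86 84]
Op 9: note_on(82): all voices busy, STEAL voice 3 (pitch 84, oldest) -> assign | voices=[79 64 86 82]
Op 10: note_off(86): free voice 2 | voices=[79 64 - 82]
Op 11: note_on(88): voice 2 is free -> assigned | voices=[79 64 88 82]
Op 12: note_off(64): free voice 1 | voices=[79 - 88 82]

Answer: 3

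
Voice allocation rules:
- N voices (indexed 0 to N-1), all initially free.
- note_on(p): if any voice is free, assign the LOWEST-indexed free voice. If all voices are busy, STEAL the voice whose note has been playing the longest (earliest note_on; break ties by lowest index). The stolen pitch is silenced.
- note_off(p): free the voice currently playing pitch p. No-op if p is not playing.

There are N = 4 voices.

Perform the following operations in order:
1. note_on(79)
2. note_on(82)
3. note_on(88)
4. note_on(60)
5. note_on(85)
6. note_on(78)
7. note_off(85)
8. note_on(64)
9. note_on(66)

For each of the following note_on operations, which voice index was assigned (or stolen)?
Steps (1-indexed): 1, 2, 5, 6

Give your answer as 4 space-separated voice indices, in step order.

Answer: 0 1 0 1

Derivation:
Op 1: note_on(79): voice 0 is free -> assigned | voices=[79 - - -]
Op 2: note_on(82): voice 1 is free -> assigned | voices=[79 82 - -]
Op 3: note_on(88): voice 2 is free -> assigned | voices=[79 82 88 -]
Op 4: note_on(60): voice 3 is free -> assigned | voices=[79 82 88 60]
Op 5: note_on(85): all voices busy, STEAL voice 0 (pitch 79, oldest) -> assign | voices=[85 82 88 60]
Op 6: note_on(78): all voices busy, STEAL voice 1 (pitch 82, oldest) -> assign | voices=[85 78 88 60]
Op 7: note_off(85): free voice 0 | voices=[- 78 88 60]
Op 8: note_on(64): voice 0 is free -> assigned | voices=[64 78 88 60]
Op 9: note_on(66): all voices busy, STEAL voice 2 (pitch 88, oldest) -> assign | voices=[64 78 66 60]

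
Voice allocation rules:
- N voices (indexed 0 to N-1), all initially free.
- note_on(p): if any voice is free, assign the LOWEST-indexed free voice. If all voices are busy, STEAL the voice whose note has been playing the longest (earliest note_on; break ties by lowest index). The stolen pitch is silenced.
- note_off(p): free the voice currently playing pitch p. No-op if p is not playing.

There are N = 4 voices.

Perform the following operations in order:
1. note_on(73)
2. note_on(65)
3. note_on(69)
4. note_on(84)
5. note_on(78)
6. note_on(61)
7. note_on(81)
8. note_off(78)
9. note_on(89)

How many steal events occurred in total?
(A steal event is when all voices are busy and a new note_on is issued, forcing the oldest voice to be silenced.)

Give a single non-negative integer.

Op 1: note_on(73): voice 0 is free -> assigned | voices=[73 - - -]
Op 2: note_on(65): voice 1 is free -> assigned | voices=[73 65 - -]
Op 3: note_on(69): voice 2 is free -> assigned | voices=[73 65 69 -]
Op 4: note_on(84): voice 3 is free -> assigned | voices=[73 65 69 84]
Op 5: note_on(78): all voices busy, STEAL voice 0 (pitch 73, oldest) -> assign | voices=[78 65 69 84]
Op 6: note_on(61): all voices busy, STEAL voice 1 (pitch 65, oldest) -> assign | voices=[78 61 69 84]
Op 7: note_on(81): all voices busy, STEAL voice 2 (pitch 69, oldest) -> assign | voices=[78 61 81 84]
Op 8: note_off(78): free voice 0 | voices=[- 61 81 84]
Op 9: note_on(89): voice 0 is free -> assigned | voices=[89 61 81 84]

Answer: 3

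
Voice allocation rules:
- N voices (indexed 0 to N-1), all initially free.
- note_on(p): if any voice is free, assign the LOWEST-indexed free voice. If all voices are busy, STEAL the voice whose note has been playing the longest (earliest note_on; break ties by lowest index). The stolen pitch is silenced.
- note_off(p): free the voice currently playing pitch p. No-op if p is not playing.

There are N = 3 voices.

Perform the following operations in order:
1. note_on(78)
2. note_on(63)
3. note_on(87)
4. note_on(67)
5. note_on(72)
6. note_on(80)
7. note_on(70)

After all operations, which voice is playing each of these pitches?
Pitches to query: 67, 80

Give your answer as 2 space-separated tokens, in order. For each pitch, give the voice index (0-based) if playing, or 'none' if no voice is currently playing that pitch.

Answer: none 2

Derivation:
Op 1: note_on(78): voice 0 is free -> assigned | voices=[78 - -]
Op 2: note_on(63): voice 1 is free -> assigned | voices=[78 63 -]
Op 3: note_on(87): voice 2 is free -> assigned | voices=[78 63 87]
Op 4: note_on(67): all voices busy, STEAL voice 0 (pitch 78, oldest) -> assign | voices=[67 63 87]
Op 5: note_on(72): all voices busy, STEAL voice 1 (pitch 63, oldest) -> assign | voices=[67 72 87]
Op 6: note_on(80): all voices busy, STEAL voice 2 (pitch 87, oldest) -> assign | voices=[67 72 80]
Op 7: note_on(70): all voices busy, STEAL voice 0 (pitch 67, oldest) -> assign | voices=[70 72 80]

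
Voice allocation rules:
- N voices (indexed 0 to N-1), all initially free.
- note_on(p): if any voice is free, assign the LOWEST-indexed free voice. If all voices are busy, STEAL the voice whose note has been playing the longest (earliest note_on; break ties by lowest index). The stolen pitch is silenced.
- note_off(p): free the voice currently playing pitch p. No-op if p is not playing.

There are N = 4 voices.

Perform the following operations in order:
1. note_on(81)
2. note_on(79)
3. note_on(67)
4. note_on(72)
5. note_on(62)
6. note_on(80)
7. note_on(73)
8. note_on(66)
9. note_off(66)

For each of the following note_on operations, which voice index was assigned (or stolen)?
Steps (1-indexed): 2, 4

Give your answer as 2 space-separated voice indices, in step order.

Answer: 1 3

Derivation:
Op 1: note_on(81): voice 0 is free -> assigned | voices=[81 - - -]
Op 2: note_on(79): voice 1 is free -> assigned | voices=[81 79 - -]
Op 3: note_on(67): voice 2 is free -> assigned | voices=[81 79 67 -]
Op 4: note_on(72): voice 3 is free -> assigned | voices=[81 79 67 72]
Op 5: note_on(62): all voices busy, STEAL voice 0 (pitch 81, oldest) -> assign | voices=[62 79 67 72]
Op 6: note_on(80): all voices busy, STEAL voice 1 (pitch 79, oldest) -> assign | voices=[62 80 67 72]
Op 7: note_on(73): all voices busy, STEAL voice 2 (pitch 67, oldest) -> assign | voices=[62 80 73 72]
Op 8: note_on(66): all voices busy, STEAL voice 3 (pitch 72, oldest) -> assign | voices=[62 80 73 66]
Op 9: note_off(66): free voice 3 | voices=[62 80 73 -]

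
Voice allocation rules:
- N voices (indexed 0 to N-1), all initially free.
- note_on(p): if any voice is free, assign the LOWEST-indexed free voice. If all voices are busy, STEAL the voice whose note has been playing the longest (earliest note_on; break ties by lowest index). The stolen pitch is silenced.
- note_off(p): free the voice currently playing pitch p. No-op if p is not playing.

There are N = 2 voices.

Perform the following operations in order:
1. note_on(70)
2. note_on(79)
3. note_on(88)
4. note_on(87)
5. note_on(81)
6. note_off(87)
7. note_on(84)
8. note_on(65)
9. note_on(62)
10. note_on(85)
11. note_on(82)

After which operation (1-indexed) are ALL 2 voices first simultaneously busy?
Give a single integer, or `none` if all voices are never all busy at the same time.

Answer: 2

Derivation:
Op 1: note_on(70): voice 0 is free -> assigned | voices=[70 -]
Op 2: note_on(79): voice 1 is free -> assigned | voices=[70 79]
Op 3: note_on(88): all voices busy, STEAL voice 0 (pitch 70, oldest) -> assign | voices=[88 79]
Op 4: note_on(87): all voices busy, STEAL voice 1 (pitch 79, oldest) -> assign | voices=[88 87]
Op 5: note_on(81): all voices busy, STEAL voice 0 (pitch 88, oldest) -> assign | voices=[81 87]
Op 6: note_off(87): free voice 1 | voices=[81 -]
Op 7: note_on(84): voice 1 is free -> assigned | voices=[81 84]
Op 8: note_on(65): all voices busy, STEAL voice 0 (pitch 81, oldest) -> assign | voices=[65 84]
Op 9: note_on(62): all voices busy, STEAL voice 1 (pitch 84, oldest) -> assign | voices=[65 62]
Op 10: note_on(85): all voices busy, STEAL voice 0 (pitch 65, oldest) -> assign | voices=[85 62]
Op 11: note_on(82): all voices busy, STEAL voice 1 (pitch 62, oldest) -> assign | voices=[85 82]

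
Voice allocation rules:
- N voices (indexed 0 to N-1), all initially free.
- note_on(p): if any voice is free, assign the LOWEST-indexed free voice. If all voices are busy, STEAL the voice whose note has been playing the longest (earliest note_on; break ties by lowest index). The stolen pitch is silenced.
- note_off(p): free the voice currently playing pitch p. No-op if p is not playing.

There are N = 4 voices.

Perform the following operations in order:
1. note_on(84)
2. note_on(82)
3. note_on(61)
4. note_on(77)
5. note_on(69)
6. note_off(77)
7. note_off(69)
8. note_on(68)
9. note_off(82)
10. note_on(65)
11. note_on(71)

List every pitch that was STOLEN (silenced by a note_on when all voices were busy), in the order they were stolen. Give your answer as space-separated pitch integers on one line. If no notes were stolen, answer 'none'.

Op 1: note_on(84): voice 0 is free -> assigned | voices=[84 - - -]
Op 2: note_on(82): voice 1 is free -> assigned | voices=[84 82 - -]
Op 3: note_on(61): voice 2 is free -> assigned | voices=[84 82 61 -]
Op 4: note_on(77): voice 3 is free -> assigned | voices=[84 82 61 77]
Op 5: note_on(69): all voices busy, STEAL voice 0 (pitch 84, oldest) -> assign | voices=[69 82 61 77]
Op 6: note_off(77): free voice 3 | voices=[69 82 61 -]
Op 7: note_off(69): free voice 0 | voices=[- 82 61 -]
Op 8: note_on(68): voice 0 is free -> assigned | voices=[68 82 61 -]
Op 9: note_off(82): free voice 1 | voices=[68 - 61 -]
Op 10: note_on(65): voice 1 is free -> assigned | voices=[68 65 61 -]
Op 11: note_on(71): voice 3 is free -> assigned | voices=[68 65 61 71]

Answer: 84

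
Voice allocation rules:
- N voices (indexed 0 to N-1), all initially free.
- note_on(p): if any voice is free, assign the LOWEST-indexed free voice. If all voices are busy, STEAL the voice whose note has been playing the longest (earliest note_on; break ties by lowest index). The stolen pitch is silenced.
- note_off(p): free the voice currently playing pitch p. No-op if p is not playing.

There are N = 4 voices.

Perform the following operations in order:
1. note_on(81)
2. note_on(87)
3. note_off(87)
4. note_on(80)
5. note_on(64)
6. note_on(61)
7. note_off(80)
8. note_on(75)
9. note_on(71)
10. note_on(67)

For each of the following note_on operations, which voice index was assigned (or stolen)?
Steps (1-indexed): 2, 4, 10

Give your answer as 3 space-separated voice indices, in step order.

Op 1: note_on(81): voice 0 is free -> assigned | voices=[81 - - -]
Op 2: note_on(87): voice 1 is free -> assigned | voices=[81 87 - -]
Op 3: note_off(87): free voice 1 | voices=[81 - - -]
Op 4: note_on(80): voice 1 is free -> assigned | voices=[81 80 - -]
Op 5: note_on(64): voice 2 is free -> assigned | voices=[81 80 64 -]
Op 6: note_on(61): voice 3 is free -> assigned | voices=[81 80 64 61]
Op 7: note_off(80): free voice 1 | voices=[81 - 64 61]
Op 8: note_on(75): voice 1 is free -> assigned | voices=[81 75 64 61]
Op 9: note_on(71): all voices busy, STEAL voice 0 (pitch 81, oldest) -> assign | voices=[71 75 64 61]
Op 10: note_on(67): all voices busy, STEAL voice 2 (pitch 64, oldest) -> assign | voices=[71 75 67 61]

Answer: 1 1 2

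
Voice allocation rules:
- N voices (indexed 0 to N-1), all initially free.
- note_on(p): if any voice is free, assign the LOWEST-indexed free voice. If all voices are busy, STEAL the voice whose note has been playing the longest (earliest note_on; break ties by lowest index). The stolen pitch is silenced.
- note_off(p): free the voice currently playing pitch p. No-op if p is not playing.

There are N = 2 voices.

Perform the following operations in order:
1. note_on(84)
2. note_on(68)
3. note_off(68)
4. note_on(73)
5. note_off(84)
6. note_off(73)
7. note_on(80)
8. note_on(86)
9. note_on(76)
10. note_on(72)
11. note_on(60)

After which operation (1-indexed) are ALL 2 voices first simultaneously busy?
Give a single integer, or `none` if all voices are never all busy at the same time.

Op 1: note_on(84): voice 0 is free -> assigned | voices=[84 -]
Op 2: note_on(68): voice 1 is free -> assigned | voices=[84 68]
Op 3: note_off(68): free voice 1 | voices=[84 -]
Op 4: note_on(73): voice 1 is free -> assigned | voices=[84 73]
Op 5: note_off(84): free voice 0 | voices=[- 73]
Op 6: note_off(73): free voice 1 | voices=[- -]
Op 7: note_on(80): voice 0 is free -> assigned | voices=[80 -]
Op 8: note_on(86): voice 1 is free -> assigned | voices=[80 86]
Op 9: note_on(76): all voices busy, STEAL voice 0 (pitch 80, oldest) -> assign | voices=[76 86]
Op 10: note_on(72): all voices busy, STEAL voice 1 (pitch 86, oldest) -> assign | voices=[76 72]
Op 11: note_on(60): all voices busy, STEAL voice 0 (pitch 76, oldest) -> assign | voices=[60 72]

Answer: 2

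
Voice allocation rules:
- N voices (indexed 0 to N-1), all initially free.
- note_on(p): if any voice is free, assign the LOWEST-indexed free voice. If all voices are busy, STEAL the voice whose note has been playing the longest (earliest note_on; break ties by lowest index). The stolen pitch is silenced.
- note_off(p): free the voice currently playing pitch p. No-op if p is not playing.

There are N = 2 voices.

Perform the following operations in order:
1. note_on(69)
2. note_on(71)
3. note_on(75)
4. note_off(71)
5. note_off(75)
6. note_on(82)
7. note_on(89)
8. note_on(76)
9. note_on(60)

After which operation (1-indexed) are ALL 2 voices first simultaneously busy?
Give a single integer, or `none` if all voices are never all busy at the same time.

Answer: 2

Derivation:
Op 1: note_on(69): voice 0 is free -> assigned | voices=[69 -]
Op 2: note_on(71): voice 1 is free -> assigned | voices=[69 71]
Op 3: note_on(75): all voices busy, STEAL voice 0 (pitch 69, oldest) -> assign | voices=[75 71]
Op 4: note_off(71): free voice 1 | voices=[75 -]
Op 5: note_off(75): free voice 0 | voices=[- -]
Op 6: note_on(82): voice 0 is free -> assigned | voices=[82 -]
Op 7: note_on(89): voice 1 is free -> assigned | voices=[82 89]
Op 8: note_on(76): all voices busy, STEAL voice 0 (pitch 82, oldest) -> assign | voices=[76 89]
Op 9: note_on(60): all voices busy, STEAL voice 1 (pitch 89, oldest) -> assign | voices=[76 60]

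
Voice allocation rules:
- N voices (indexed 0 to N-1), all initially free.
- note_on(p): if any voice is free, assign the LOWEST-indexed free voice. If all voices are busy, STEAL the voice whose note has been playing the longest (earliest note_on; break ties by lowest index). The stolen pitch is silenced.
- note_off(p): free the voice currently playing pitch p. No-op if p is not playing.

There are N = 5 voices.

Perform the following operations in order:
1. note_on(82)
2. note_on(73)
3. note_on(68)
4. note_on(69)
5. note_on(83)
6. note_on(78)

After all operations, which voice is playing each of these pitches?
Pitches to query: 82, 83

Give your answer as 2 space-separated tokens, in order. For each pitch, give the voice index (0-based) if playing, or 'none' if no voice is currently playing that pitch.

Answer: none 4

Derivation:
Op 1: note_on(82): voice 0 is free -> assigned | voices=[82 - - - -]
Op 2: note_on(73): voice 1 is free -> assigned | voices=[82 73 - - -]
Op 3: note_on(68): voice 2 is free -> assigned | voices=[82 73 68 - -]
Op 4: note_on(69): voice 3 is free -> assigned | voices=[82 73 68 69 -]
Op 5: note_on(83): voice 4 is free -> assigned | voices=[82 73 68 69 83]
Op 6: note_on(78): all voices busy, STEAL voice 0 (pitch 82, oldest) -> assign | voices=[78 73 68 69 83]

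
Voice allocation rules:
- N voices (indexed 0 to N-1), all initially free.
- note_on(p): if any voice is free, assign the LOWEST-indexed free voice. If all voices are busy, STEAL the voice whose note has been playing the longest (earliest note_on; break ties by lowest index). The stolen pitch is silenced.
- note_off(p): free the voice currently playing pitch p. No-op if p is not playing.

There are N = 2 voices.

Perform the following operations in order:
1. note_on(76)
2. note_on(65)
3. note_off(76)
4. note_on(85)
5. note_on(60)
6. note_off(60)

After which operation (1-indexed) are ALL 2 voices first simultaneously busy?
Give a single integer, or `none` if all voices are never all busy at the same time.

Op 1: note_on(76): voice 0 is free -> assigned | voices=[76 -]
Op 2: note_on(65): voice 1 is free -> assigned | voices=[76 65]
Op 3: note_off(76): free voice 0 | voices=[- 65]
Op 4: note_on(85): voice 0 is free -> assigned | voices=[85 65]
Op 5: note_on(60): all voices busy, STEAL voice 1 (pitch 65, oldest) -> assign | voices=[85 60]
Op 6: note_off(60): free voice 1 | voices=[85 -]

Answer: 2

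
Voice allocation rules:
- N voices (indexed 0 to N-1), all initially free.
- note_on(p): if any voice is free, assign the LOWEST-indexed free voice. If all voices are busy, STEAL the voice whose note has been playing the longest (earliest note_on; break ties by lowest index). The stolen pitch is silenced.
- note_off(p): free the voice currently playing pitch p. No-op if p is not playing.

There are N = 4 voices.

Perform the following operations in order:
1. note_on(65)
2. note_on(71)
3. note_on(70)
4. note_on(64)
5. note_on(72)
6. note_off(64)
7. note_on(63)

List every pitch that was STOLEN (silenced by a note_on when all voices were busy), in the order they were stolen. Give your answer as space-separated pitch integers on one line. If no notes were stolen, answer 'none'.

Op 1: note_on(65): voice 0 is free -> assigned | voices=[65 - - -]
Op 2: note_on(71): voice 1 is free -> assigned | voices=[65 71 - -]
Op 3: note_on(70): voice 2 is free -> assigned | voices=[65 71 70 -]
Op 4: note_on(64): voice 3 is free -> assigned | voices=[65 71 70 64]
Op 5: note_on(72): all voices busy, STEAL voice 0 (pitch 65, oldest) -> assign | voices=[72 71 70 64]
Op 6: note_off(64): free voice 3 | voices=[72 71 70 -]
Op 7: note_on(63): voice 3 is free -> assigned | voices=[72 71 70 63]

Answer: 65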